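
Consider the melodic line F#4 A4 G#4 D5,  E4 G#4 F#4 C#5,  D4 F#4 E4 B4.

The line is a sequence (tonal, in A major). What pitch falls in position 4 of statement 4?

A4

Grouping in 4s, the 4th note of each cell is D5, C#5, B4.
Each moves down a 2nd; the next is A4.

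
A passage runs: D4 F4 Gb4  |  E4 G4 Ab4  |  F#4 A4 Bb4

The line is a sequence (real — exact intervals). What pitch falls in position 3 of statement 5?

D5

The unit is 3 notes. Position-3 pitches of the 3 shown cells: Gb4, Ab4, Bb4.
Extending up a 2nd: C5 → D5.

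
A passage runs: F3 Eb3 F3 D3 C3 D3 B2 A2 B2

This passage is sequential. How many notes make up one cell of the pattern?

3

Try groups of 3 (3 cells in 9 notes):
F3 Eb3 F3 | D3 C3 D3 | B2 A2 B2
Every group is a transposition down a 3rd of the one before; no shorter unit works.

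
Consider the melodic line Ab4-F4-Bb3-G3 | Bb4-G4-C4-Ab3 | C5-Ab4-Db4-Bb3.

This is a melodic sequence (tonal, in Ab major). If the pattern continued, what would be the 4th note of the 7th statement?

With 4-note cells, note 4 of each statement runs G3, Ab3, Bb3.
Carrying that up a 2nd forward: C4 → Db4 → Eb4 → F4.

F4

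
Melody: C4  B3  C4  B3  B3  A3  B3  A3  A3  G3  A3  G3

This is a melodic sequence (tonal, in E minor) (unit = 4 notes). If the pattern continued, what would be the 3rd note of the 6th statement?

E3

Grouping in 4s, the 3rd note of each cell is C4, B3, A3.
Extending down a 2nd: G3 → F#3 → E3.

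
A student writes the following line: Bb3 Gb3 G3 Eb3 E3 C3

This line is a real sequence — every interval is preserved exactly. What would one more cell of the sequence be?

With a 2-note motive the entries are Bb3, G3, E3, each down a 3rd from the previous.
So cell 4 is C#3 A2.

C#3 A2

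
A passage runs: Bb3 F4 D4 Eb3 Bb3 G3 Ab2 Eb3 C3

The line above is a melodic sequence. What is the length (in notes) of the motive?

3

There are 9 notes; a 3-note unit gives 3 cells:
Bb3 F4 D4 | Eb3 Bb3 G3 | Ab2 Eb3 C3
Each cell is the previous one down a 5th — so the unit is 3 notes.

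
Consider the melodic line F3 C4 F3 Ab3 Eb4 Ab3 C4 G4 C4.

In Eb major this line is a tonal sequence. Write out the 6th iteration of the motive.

With a 3-note motive the entries are F3, Ab3, C4, each up a 3rd from the previous.
Continuing the starts: Eb4 → G4 → Bb4.
Statement 6 starts on Bb4 and keeps the same diatonic contour: Bb4 F5 Bb4.

Bb4 F5 Bb4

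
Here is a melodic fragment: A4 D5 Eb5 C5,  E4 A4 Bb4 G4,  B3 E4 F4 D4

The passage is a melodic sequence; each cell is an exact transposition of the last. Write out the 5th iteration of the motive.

C#3 F#3 G3 E3

With a 4-note motive the entries are A4, E4, B3, each down a 4th from the previous.
Carrying on: F#3 → C#3.
From C#3 the exact shape gives C#3 F#3 G3 E3.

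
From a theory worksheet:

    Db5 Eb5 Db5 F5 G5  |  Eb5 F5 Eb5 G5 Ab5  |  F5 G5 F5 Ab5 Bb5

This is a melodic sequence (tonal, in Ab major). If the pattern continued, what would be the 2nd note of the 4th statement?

Grouping in 5s, the 2nd note of each cell is Eb5, F5, G5.
From G5, up a 2nd gives Ab5.

Ab5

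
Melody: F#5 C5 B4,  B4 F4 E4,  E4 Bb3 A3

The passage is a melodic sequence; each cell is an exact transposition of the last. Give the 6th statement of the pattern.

With a 3-note motive the entries are F#5, B4, E4, each down a 5th from the previous.
Carrying on: A3 → D3 → G2.
From G2 the exact shape gives G2 Db2 C2.

G2 Db2 C2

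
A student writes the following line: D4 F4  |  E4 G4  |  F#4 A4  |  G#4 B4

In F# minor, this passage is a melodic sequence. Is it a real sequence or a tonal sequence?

Each cell has the same semitone pattern (3,) — intervals are preserved exactly.
And F4 lies outside F# minor, so the sequence is real rather than tonal.

real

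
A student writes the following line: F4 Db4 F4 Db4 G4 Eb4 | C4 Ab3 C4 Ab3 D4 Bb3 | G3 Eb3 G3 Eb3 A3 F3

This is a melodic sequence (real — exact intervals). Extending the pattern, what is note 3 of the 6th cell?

E2

Grouping in 6s, the 3rd note of each cell is F4, C4, G3.
Carrying that down a 4th forward: D3 → A2 → E2.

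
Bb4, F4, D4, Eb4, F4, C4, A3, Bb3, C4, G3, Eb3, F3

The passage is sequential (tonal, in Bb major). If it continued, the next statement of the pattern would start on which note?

With a 4-note motive the entries are Bb4, F4, C4, each down a 4th from the previous.
The next head, down a 4th from C4, is G3.

G3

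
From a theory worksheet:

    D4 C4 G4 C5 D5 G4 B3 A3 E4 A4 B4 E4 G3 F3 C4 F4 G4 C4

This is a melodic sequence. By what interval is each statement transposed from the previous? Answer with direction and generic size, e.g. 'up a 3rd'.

With a 6-note motive the entries are D4, B3, G3, each down a 3rd from the previous.
D4 to B3 is down a 3rd.

down a 3rd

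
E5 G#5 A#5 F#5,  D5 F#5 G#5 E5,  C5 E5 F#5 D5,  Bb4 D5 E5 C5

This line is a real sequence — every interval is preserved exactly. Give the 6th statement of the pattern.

Gb4 Bb4 C5 Ab4

Unit = 4 notes; the statements start on E5, D5, C5, Bb4, moving down a 2nd each time.
Carrying on: Ab4 → Gb4.
From Gb4 the exact shape gives Gb4 Bb4 C5 Ab4.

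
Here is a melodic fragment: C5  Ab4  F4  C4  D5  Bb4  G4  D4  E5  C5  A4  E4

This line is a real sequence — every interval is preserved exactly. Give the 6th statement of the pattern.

Taking 4-note groups, the heads are C5, D5, E5: the pattern moves up a 2nd.
Continuing the starts: F#5 → G#5 → A#5.
Statement 6 starts on A#5 and keeps the same exact contour: A#5 F#5 D#5 A#4.

A#5 F#5 D#5 A#4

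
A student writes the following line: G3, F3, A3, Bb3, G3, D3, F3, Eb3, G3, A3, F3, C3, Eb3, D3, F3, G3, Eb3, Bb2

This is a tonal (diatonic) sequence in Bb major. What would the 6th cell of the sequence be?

Bb2 A2 C3 D3 Bb2 F2

With a 6-note motive the entries are G3, F3, Eb3, each down a 2nd from the previous.
Carrying on: D3 → C3 → Bb2.
From Bb2 the diatonic shape gives Bb2 A2 C3 D3 Bb2 F2.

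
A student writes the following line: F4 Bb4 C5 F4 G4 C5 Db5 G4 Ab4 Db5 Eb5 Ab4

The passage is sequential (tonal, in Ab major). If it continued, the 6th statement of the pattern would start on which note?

The 4-note cells begin on F4, G4, Ab4 — each up a 2nd from the last.
Extending the heads up a 2nd: Bb4 → C5 → Db5.

Db5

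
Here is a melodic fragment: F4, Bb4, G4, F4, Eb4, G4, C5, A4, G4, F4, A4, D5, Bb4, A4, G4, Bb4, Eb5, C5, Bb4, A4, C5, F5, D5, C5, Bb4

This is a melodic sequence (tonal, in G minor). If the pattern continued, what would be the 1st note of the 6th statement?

D5

With 5-note cells, note 1 of each statement runs F4, G4, A4, Bb4, C5.
Each moves up a 2nd; the next is D5.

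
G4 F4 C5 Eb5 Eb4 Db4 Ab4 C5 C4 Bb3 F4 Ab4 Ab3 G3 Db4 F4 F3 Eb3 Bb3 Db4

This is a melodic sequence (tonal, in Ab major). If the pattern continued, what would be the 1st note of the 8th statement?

The unit is 4 notes. Position-1 pitches of the 5 shown cells: G4, Eb4, C4, Ab3, F3.
Carrying that down a 3rd forward: Db3 → Bb2 → G2.

G2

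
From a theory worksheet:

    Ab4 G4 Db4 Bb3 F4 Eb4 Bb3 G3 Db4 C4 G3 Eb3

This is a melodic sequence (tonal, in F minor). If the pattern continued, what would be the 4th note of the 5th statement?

Ab2

Grouping in 4s, the 4th note of each cell is Bb3, G3, Eb3.
Extending down a 3rd: C3 → Ab2.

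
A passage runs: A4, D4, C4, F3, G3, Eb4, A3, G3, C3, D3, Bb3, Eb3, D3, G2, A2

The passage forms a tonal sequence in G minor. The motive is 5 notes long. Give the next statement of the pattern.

F3 Bb2 A2 D2 Eb2

Taking 5-note groups, the heads are A4, Eb4, Bb3: the pattern moves down a 4th.
Statement 4 starts on F3 and keeps the same diatonic contour: F3 Bb2 A2 D2 Eb2.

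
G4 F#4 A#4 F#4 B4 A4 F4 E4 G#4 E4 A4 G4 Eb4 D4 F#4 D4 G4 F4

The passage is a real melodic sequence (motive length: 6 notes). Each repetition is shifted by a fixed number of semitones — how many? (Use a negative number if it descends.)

-2

The 6-note cells begin on G4, F4, Eb4 — each down a 2nd from the last.
G4 to F4 spans -2 semitones.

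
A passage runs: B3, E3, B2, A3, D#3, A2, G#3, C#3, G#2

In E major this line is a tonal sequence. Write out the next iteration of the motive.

Taking 3-note groups, the heads are B3, A3, G#3: the pattern moves down a 2nd.
Statement 4 starts on F#3 and keeps the same diatonic contour: F#3 B2 F#2.

F#3 B2 F#2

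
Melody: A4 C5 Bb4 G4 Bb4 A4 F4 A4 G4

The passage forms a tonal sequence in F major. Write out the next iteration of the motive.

E4 G4 F4

Unit = 3 notes; the statements start on A4, G4, F4, moving down a 2nd each time.
So cell 4 is E4 G4 F4.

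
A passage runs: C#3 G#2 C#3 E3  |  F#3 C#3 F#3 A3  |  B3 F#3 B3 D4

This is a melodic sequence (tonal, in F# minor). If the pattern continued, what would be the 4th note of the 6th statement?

The unit is 4 notes. Position-4 pitches of the 3 shown cells: E3, A3, D4.
Extending up a 4th: G#4 → C#5 → F#5.

F#5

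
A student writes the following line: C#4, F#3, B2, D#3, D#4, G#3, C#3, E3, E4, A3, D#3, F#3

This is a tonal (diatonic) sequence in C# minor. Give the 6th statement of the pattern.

With a 4-note motive the entries are C#4, D#4, E4, each up a 2nd from the previous.
Continuing the starts: F#4 → G#4 → A4.
Statement 6 starts on A4 and keeps the same diatonic contour: A4 D#4 G#3 B3.

A4 D#4 G#3 B3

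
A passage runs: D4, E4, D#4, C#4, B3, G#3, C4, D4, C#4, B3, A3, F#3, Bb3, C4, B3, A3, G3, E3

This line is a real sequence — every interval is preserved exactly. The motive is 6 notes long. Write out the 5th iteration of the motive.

Gb3 Ab3 G3 F3 Eb3 C3

Unit = 6 notes; the statements start on D4, C4, Bb3, moving down a 2nd each time.
Carrying on: Ab3 → Gb3.
So cell 5 is Gb3 Ab3 G3 F3 Eb3 C3.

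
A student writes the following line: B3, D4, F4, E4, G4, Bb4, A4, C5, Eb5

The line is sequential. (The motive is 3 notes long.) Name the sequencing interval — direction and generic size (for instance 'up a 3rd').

With a 3-note motive the entries are B3, E4, A4, each up a 4th from the previous.
From B3 to E4: up a 4th.

up a 4th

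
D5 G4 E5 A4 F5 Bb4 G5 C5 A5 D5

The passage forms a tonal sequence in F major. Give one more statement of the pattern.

Taking 2-note groups, the heads are D5, E5, F5, G5, A5: the pattern moves up a 2nd.
From Bb5 the diatonic shape gives Bb5 E5.

Bb5 E5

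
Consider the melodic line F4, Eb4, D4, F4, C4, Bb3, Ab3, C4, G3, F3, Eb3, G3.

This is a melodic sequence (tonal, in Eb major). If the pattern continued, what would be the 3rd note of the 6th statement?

C2

With 4-note cells, note 3 of each statement runs D4, Ab3, Eb3.
Extending down a 4th: Bb2 → F2 → C2.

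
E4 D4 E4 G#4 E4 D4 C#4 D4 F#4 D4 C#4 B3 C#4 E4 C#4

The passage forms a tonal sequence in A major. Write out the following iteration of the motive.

B3 A3 B3 D4 B3

With a 5-note motive the entries are E4, D4, C#4, each down a 2nd from the previous.
From B3 the diatonic shape gives B3 A3 B3 D4 B3.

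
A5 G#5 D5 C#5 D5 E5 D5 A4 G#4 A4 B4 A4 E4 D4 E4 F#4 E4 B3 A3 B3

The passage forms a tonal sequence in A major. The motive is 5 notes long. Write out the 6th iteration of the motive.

Unit = 5 notes; the statements start on A5, E5, B4, F#4, moving down a 4th each time.
Extending down a 4th: C#4 → G#3.
So cell 6 is G#3 F#3 C#3 B2 C#3.

G#3 F#3 C#3 B2 C#3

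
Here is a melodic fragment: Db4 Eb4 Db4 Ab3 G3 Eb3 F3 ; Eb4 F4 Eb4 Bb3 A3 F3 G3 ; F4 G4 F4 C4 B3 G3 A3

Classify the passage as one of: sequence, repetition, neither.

Each 7-note cell is the previous one transposed up a 2nd.

sequence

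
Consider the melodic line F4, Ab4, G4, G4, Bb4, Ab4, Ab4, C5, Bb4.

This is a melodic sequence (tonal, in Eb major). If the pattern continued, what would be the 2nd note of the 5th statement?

Eb5

Grouping in 3s, the 2nd note of each cell is Ab4, Bb4, C5.
Each moves up a 2nd. Continuing: D5 → Eb5.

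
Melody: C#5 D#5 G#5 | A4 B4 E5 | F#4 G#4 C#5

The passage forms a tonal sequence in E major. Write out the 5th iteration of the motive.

B3 C#4 F#4

With a 3-note motive the entries are C#5, A4, F#4, each down a 3rd from the previous.
Extending down a 3rd: D#4 → B3.
Statement 5 starts on B3 and keeps the same diatonic contour: B3 C#4 F#4.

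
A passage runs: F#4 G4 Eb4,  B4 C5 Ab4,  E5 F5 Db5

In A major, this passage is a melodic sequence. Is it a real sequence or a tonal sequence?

real

Each cell has the same semitone pattern (1, -4) — intervals are preserved exactly.
And G4 lies outside A major, so the sequence is real rather than tonal.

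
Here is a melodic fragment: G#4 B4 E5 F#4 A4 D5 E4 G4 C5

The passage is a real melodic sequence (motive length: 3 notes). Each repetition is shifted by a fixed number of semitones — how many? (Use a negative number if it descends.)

-2

With a 3-note motive the entries are G#4, F#4, E4, each down a 2nd from the previous.
G#4 to F#4 spans -2 semitones.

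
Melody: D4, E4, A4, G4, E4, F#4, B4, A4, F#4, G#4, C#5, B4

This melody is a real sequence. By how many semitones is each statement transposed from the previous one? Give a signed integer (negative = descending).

2

Unit = 4 notes; the statements start on D4, E4, F#4, moving up a 2nd each time.
Counting half-steps from D4 to E4: 2.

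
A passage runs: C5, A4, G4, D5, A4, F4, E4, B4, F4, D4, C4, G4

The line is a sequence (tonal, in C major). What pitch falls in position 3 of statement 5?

With 4-note cells, note 3 of each statement runs G4, E4, C4.
Extending down a 3rd: A3 → F3.

F3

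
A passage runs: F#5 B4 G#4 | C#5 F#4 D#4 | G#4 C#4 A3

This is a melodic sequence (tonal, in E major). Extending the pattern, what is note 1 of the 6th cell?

E3

With 3-note cells, note 1 of each statement runs F#5, C#5, G#4.
Each moves down a 4th. Continuing: D#4 → A3 → E3.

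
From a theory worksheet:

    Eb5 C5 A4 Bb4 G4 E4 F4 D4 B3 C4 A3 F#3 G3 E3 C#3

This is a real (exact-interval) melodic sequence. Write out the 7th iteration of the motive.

Unit = 3 notes; the statements start on Eb5, Bb4, F4, C4, G3, moving down a 4th each time.
Continuing the starts: D3 → A2.
Statement 7 starts on A2 and keeps the same exact contour: A2 F#2 D#2.

A2 F#2 D#2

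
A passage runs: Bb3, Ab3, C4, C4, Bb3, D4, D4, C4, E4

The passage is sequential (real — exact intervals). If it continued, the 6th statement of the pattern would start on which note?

Taking 3-note groups, the heads are Bb3, C4, D4: the pattern moves up a 2nd.
Extending the heads up a 2nd: E4 → F#4 → G#4.

G#4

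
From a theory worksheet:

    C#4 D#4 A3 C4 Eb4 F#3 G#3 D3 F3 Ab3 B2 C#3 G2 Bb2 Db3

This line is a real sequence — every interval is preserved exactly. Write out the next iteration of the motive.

Taking 5-note groups, the heads are C#4, F#3, B2: the pattern moves down a 5th.
So cell 4 is E2 F#2 C2 Eb2 Gb2.

E2 F#2 C2 Eb2 Gb2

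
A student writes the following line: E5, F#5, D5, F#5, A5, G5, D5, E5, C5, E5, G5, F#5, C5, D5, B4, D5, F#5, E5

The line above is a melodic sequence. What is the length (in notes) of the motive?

6

18 notes total. Splitting into 3 groups of 6:
E5 F#5 D5 F#5 A5 G5 | D5 E5 C5 E5 G5 F#5 | C5 D5 B4 D5 F#5 E5
That's a consistent down a 2nd shift per cell, and no other grouping gives one.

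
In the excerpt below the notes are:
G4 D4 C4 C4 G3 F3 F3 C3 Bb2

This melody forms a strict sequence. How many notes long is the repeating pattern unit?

Try groups of 3 (3 cells in 9 notes):
G4 D4 C4 | C4 G3 F3 | F3 C3 Bb2
Every group is a transposition down a 5th of the one before; no shorter unit works.

3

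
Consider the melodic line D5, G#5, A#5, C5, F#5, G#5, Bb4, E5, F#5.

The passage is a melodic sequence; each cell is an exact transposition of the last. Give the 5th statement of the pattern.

Gb4 C5 D5

With a 3-note motive the entries are D5, C5, Bb4, each down a 2nd from the previous.
Carrying on: Ab4 → Gb4.
So cell 5 is Gb4 C5 D5.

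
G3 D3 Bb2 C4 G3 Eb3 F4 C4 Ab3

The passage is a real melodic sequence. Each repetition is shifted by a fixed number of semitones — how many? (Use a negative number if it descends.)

5

Taking 3-note groups, the heads are G3, C4, F4: the pattern moves up a 4th.
G3→C4 is 60 − 55 = 5 semitones.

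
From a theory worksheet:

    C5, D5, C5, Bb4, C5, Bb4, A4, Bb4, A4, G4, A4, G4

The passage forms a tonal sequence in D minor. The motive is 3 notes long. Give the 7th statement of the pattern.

Unit = 3 notes; the statements start on C5, Bb4, A4, G4, moving down a 2nd each time.
Continuing the starts: F4 → E4 → D4.
From D4 the diatonic shape gives D4 E4 D4.

D4 E4 D4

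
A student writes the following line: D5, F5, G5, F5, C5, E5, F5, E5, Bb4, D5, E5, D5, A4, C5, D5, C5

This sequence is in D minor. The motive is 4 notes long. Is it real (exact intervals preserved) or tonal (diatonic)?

tonal

Every note is diatonic to D minor.
Cell 1 has +3 semitones from note 1 to 2, but cell 2 has +4 — the interval quality changes while the contour stays the same, which is the hallmark of a tonal sequence.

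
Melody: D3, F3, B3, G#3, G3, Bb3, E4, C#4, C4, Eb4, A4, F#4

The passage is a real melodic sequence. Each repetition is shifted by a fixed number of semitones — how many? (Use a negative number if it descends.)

Unit = 4 notes; the statements start on D3, G3, C4, moving up a 4th each time.
Counting half-steps from D3 to G3: 5.

5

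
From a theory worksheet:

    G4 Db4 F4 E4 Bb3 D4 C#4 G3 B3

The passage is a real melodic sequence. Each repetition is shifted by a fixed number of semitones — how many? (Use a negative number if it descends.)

-3

Taking 3-note groups, the heads are G4, E4, C#4: the pattern moves down a 3rd.
G4 to E4 spans -3 semitones.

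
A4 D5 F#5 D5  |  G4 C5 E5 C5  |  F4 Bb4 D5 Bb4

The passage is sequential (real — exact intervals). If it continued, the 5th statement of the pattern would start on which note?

With a 4-note motive the entries are A4, G4, F4, each down a 2nd from the previous.
Continuing: Eb4 → Db4. Statement 5 starts on Db4.

Db4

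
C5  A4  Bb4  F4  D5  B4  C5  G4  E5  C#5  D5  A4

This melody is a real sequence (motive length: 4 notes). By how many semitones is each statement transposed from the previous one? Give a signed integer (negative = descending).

With a 4-note motive the entries are C5, D5, E5, each up a 2nd from the previous.
C5 to D5 spans +2 semitones.

2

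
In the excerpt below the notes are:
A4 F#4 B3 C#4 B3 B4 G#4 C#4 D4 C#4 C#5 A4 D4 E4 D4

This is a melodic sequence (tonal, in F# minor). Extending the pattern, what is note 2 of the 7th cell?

E5

The unit is 5 notes. Position-2 pitches of the 3 shown cells: F#4, G#4, A4.
Extending up a 2nd: B4 → C#5 → D5 → E5.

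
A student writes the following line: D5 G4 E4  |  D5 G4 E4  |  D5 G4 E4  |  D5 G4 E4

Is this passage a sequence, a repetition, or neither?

Each 3-note cell is identical (D5 G4 E4), restated at the same pitch.

repetition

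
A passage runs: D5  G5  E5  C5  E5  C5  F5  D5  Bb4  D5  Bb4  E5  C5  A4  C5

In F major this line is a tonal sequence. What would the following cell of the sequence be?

The 5-note cells begin on D5, C5, Bb4 — each down a 2nd from the last.
Statement 4 starts on A4 and keeps the same diatonic contour: A4 D5 Bb4 G4 Bb4.

A4 D5 Bb4 G4 Bb4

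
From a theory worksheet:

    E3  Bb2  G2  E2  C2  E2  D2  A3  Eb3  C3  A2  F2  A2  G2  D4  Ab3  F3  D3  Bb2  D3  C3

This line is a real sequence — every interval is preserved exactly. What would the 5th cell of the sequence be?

C5 Gb4 Eb4 C4 Ab3 C4 Bb3

With a 7-note motive the entries are E3, A3, D4, each up a 4th from the previous.
Continuing the starts: G4 → C5.
So cell 5 is C5 Gb4 Eb4 C4 Ab3 C4 Bb3.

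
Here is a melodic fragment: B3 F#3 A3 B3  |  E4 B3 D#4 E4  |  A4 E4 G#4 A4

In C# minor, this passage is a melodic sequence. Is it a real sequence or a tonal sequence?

tonal

Every note is diatonic to C# minor.
Cell 1 has +3 semitones from note 2 to 3, but cell 2 has +4 — the interval quality changes while the contour stays the same, which is the hallmark of a tonal sequence.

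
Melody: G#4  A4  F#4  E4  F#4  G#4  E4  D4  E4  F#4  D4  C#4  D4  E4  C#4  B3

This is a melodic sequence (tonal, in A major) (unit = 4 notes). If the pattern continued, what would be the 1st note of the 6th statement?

With 4-note cells, note 1 of each statement runs G#4, F#4, E4, D4.
Carrying that down a 2nd forward: C#4 → B3.

B3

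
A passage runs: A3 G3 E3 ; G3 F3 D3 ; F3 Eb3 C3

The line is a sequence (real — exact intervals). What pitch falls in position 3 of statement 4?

The unit is 3 notes. Position-3 pitches of the 3 shown cells: E3, D3, C3.
One more down a 2nd gives Bb2.

Bb2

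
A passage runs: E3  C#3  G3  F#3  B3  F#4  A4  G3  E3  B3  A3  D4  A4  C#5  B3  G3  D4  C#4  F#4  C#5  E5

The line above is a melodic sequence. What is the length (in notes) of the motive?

7

Try groups of 7 (3 cells in 21 notes):
E3 C#3 G3 F#3 B3 F#4 A4 | G3 E3 B3 A3 D4 A4 C#5 | B3 G3 D4 C#4 F#4 C#5 E5
Every group is a transposition up a 3rd of the one before; no shorter unit works.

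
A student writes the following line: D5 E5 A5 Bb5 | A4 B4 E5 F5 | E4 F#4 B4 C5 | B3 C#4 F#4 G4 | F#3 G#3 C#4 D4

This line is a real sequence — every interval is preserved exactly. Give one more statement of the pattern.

With a 4-note motive the entries are D5, A4, E4, B3, F#3, each down a 4th from the previous.
From C#3 the exact shape gives C#3 D#3 G#3 A3.

C#3 D#3 G#3 A3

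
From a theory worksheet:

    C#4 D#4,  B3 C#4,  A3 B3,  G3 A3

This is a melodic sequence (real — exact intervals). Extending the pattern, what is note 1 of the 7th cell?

The unit is 2 notes. Position-1 pitches of the 4 shown cells: C#4, B3, A3, G3.
Extending down a 2nd: F3 → Eb3 → Db3.

Db3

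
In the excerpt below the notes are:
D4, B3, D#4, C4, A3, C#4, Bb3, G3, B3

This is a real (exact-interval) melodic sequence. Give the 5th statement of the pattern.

The 3-note cells begin on D4, C4, Bb3 — each down a 2nd from the last.
Extending down a 2nd: Ab3 → Gb3.
So cell 5 is Gb3 Eb3 G3.

Gb3 Eb3 G3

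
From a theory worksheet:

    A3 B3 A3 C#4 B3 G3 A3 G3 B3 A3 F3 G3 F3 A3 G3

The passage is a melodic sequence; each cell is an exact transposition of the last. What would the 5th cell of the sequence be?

Unit = 5 notes; the statements start on A3, G3, F3, moving down a 2nd each time.
Carrying on: Eb3 → Db3.
From Db3 the exact shape gives Db3 Eb3 Db3 F3 Eb3.

Db3 Eb3 Db3 F3 Eb3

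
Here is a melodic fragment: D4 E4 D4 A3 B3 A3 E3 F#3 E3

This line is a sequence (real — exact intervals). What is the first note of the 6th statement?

C#2

With a 3-note motive the entries are D4, A3, E3, each down a 4th from the previous.
Continuing: B2 → F#2 → C#2. Statement 6 starts on C#2.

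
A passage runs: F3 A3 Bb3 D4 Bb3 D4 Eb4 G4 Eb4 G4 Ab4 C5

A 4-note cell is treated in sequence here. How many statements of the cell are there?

3

12 notes in groups of 4 gives 12/4 = 3 statements.
Starts: F3, Bb3, Eb4 — each up a 4th.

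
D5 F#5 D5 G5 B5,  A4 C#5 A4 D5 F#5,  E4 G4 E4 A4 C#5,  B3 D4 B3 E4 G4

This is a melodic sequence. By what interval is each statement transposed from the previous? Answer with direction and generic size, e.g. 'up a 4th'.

down a 4th

The 5-note cells begin on D5, A4, E4, B3 — each down a 4th from the last.
D5 to A4 is down a 4th.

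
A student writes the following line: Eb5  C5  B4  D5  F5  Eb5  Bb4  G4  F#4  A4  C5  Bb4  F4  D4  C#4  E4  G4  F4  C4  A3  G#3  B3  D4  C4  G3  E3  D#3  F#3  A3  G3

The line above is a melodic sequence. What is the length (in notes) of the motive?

6

Try groups of 6 (5 cells in 30 notes):
Eb5 C5 B4 D5 F5 Eb5 | Bb4 G4 F#4 A4 C5 Bb4 | F4 D4 C#4 E4 G4 F4 | C4 A3 G#3 B3 D4 C4 | G3 E3 D#3 F#3 A3 G3
Every group is a transposition down a 4th of the one before; no shorter unit works.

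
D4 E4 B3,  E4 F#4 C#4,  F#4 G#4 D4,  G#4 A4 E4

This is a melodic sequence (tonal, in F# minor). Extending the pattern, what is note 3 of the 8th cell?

With 3-note cells, note 3 of each statement runs B3, C#4, D4, E4.
Extending up a 2nd: F#4 → G#4 → A4 → B4.

B4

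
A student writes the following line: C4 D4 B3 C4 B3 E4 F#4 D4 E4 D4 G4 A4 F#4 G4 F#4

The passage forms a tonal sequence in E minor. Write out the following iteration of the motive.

The 5-note cells begin on C4, E4, G4 — each up a 3rd from the last.
From B4 the diatonic shape gives B4 C5 A4 B4 A4.

B4 C5 A4 B4 A4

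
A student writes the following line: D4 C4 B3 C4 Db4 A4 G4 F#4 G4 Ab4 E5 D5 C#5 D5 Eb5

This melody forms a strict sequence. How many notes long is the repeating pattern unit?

5

Try groups of 5 (3 cells in 15 notes):
D4 C4 B3 C4 Db4 | A4 G4 F#4 G4 Ab4 | E5 D5 C#5 D5 Eb5
Each cell is the previous one up a 5th — so the unit is 5 notes.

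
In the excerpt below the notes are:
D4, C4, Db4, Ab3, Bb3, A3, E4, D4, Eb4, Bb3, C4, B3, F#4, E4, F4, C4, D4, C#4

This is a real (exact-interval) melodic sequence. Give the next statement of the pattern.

With a 6-note motive the entries are D4, E4, F#4, each up a 2nd from the previous.
So cell 4 is G#4 F#4 G4 D4 E4 D#4.

G#4 F#4 G4 D4 E4 D#4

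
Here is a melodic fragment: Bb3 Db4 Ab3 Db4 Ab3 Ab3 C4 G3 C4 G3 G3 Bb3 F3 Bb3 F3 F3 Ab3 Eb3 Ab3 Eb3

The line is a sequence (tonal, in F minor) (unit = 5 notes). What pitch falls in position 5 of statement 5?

Db3

The unit is 5 notes. Position-5 pitches of the 4 shown cells: Ab3, G3, F3, Eb3.
One more down a 2nd gives Db3.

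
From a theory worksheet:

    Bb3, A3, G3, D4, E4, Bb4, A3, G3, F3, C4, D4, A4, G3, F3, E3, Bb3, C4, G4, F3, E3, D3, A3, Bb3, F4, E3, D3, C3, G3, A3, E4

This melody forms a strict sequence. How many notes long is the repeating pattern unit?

Try groups of 6 (5 cells in 30 notes):
Bb3 A3 G3 D4 E4 Bb4 | A3 G3 F3 C4 D4 A4 | G3 F3 E3 Bb3 C4 G4 | F3 E3 D3 A3 Bb3 F4 | E3 D3 C3 G3 A3 E4
Every group is a transposition down a 2nd of the one before; no shorter unit works.

6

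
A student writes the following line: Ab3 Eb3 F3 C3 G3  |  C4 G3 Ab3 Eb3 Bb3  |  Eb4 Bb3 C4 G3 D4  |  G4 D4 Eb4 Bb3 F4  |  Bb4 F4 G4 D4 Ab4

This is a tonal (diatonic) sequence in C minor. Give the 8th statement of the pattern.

Taking 5-note groups, the heads are Ab3, C4, Eb4, G4, Bb4: the pattern moves up a 3rd.
Carrying on: D5 → F5 → Ab5.
Statement 8 starts on Ab5 and keeps the same diatonic contour: Ab5 Eb5 F5 C5 G5.

Ab5 Eb5 F5 C5 G5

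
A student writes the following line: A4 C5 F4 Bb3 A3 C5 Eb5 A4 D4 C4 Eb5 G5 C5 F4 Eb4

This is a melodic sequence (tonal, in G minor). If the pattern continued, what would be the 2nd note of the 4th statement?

With 5-note cells, note 2 of each statement runs C5, Eb5, G5.
From G5, up a 3rd gives Bb5.

Bb5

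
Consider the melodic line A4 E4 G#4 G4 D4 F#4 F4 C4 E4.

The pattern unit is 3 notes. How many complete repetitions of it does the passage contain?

3

9 notes in groups of 3 gives 9/3 = 3 statements.
Starts: A4, G4, F4 — each down a 2nd.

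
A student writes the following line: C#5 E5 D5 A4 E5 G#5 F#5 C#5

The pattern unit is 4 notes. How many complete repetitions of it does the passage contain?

2

8 notes in groups of 4 gives 8/4 = 2 statements.
Starts: C#5, E5 — each up a 3rd.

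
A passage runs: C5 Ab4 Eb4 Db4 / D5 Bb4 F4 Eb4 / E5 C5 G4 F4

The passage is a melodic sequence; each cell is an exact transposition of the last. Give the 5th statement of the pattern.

G#5 E5 B4 A4

Unit = 4 notes; the statements start on C5, D5, E5, moving up a 2nd each time.
Extending up a 2nd: F#5 → G#5.
From G#5 the exact shape gives G#5 E5 B4 A4.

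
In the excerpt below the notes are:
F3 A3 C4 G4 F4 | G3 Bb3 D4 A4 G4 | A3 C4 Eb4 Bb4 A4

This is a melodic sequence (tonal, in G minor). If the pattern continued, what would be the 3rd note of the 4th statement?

With 5-note cells, note 3 of each statement runs C4, D4, Eb4.
Each moves up a 2nd; the next is F4.

F4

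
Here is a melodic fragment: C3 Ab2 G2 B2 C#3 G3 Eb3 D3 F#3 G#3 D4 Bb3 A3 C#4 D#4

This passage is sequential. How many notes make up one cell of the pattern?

There are 15 notes; a 5-note unit gives 3 cells:
C3 Ab2 G2 B2 C#3 | G3 Eb3 D3 F#3 G#3 | D4 Bb3 A3 C#4 D#4
Each cell is the previous one up a 5th — so the unit is 5 notes.

5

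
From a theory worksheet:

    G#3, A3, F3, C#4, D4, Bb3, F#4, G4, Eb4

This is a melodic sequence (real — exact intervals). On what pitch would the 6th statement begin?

The 3-note cells begin on G#3, C#4, F#4 — each up a 4th from the last.
Extending the heads up a 4th: B4 → E5 → A5.

A5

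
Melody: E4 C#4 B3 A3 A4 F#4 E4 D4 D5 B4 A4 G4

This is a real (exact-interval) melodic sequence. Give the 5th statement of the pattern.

C6 A5 G5 F5

The 4-note cells begin on E4, A4, D5 — each up a 4th from the last.
Continuing the starts: G5 → C6.
So cell 5 is C6 A5 G5 F5.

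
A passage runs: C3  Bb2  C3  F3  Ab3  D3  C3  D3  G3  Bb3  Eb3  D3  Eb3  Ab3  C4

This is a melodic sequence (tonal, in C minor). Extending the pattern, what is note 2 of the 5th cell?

F3

With 5-note cells, note 2 of each statement runs Bb2, C3, D3.
Carrying that up a 2nd forward: Eb3 → F3.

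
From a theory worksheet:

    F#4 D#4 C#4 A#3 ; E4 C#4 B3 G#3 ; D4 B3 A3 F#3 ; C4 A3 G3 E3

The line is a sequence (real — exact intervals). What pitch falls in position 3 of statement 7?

Grouping in 4s, the 3rd note of each cell is C#4, B3, A3, G3.
Carrying that down a 2nd forward: F3 → Eb3 → Db3.

Db3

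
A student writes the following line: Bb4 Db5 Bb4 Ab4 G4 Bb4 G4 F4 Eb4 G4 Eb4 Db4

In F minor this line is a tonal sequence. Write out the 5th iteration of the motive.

Taking 4-note groups, the heads are Bb4, G4, Eb4: the pattern moves down a 3rd.
Extending down a 3rd: C4 → Ab3.
From Ab3 the diatonic shape gives Ab3 C4 Ab3 G3.

Ab3 C4 Ab3 G3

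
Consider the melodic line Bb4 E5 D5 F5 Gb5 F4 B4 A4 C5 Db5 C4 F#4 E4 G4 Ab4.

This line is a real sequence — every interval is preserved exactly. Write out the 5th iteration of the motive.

The 5-note cells begin on Bb4, F4, C4 — each down a 4th from the last.
Carrying on: G3 → D3.
Statement 5 starts on D3 and keeps the same exact contour: D3 G#3 F#3 A3 Bb3.

D3 G#3 F#3 A3 Bb3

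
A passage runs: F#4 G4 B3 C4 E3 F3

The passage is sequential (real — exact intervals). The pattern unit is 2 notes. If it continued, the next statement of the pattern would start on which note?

The 2-note cells begin on F#4, B3, E3 — each down a 5th from the last.
One more step down a 5th gives A2.

A2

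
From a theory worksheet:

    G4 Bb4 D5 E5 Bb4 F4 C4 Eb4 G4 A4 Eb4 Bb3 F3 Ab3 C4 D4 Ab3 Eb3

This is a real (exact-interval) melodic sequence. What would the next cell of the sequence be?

Taking 6-note groups, the heads are G4, C4, F3: the pattern moves down a 5th.
So cell 4 is Bb2 Db3 F3 G3 Db3 Ab2.

Bb2 Db3 F3 G3 Db3 Ab2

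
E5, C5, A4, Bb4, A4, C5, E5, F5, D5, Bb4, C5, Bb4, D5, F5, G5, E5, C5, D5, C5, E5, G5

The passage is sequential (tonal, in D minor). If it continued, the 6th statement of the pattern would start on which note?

Unit = 7 notes; the statements start on E5, F5, G5, moving up a 2nd each time.
Continuing: A5 → Bb5 → C6. Statement 6 starts on C6.

C6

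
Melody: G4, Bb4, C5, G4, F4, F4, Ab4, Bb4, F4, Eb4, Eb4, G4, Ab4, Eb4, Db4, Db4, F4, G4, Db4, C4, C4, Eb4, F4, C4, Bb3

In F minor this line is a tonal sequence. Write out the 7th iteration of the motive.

Ab3 C4 Db4 Ab3 G3

The 5-note cells begin on G4, F4, Eb4, Db4, C4 — each down a 2nd from the last.
Extending down a 2nd: Bb3 → Ab3.
From Ab3 the diatonic shape gives Ab3 C4 Db4 Ab3 G3.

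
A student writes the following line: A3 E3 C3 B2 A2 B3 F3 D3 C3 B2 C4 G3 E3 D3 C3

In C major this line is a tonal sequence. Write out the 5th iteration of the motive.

E4 B3 G3 F3 E3

With a 5-note motive the entries are A3, B3, C4, each up a 2nd from the previous.
Continuing the starts: D4 → E4.
From E4 the diatonic shape gives E4 B3 G3 F3 E3.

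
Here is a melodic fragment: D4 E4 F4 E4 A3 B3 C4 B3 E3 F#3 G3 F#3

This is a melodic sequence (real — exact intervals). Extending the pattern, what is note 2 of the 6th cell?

D#2

Grouping in 4s, the 2nd note of each cell is E4, B3, F#3.
Each moves down a 4th. Continuing: C#3 → G#2 → D#2.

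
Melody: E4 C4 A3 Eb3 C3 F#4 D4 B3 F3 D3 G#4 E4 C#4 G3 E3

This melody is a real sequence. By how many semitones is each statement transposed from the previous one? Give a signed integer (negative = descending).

Unit = 5 notes; the statements start on E4, F#4, G#4, moving up a 2nd each time.
E4→F#4 is 66 − 64 = 2 semitones.

2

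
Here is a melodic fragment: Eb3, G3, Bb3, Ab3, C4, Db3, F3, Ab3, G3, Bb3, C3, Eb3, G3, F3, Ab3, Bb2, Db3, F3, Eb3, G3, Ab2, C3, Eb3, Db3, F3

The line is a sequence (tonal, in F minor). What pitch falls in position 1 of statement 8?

Eb2

The unit is 5 notes. Position-1 pitches of the 5 shown cells: Eb3, Db3, C3, Bb2, Ab2.
Extending down a 2nd: G2 → F2 → Eb2.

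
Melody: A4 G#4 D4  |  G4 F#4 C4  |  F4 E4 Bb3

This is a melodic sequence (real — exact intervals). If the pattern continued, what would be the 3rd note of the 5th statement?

With 3-note cells, note 3 of each statement runs D4, C4, Bb3.
Each moves down a 2nd. Continuing: Ab3 → Gb3.

Gb3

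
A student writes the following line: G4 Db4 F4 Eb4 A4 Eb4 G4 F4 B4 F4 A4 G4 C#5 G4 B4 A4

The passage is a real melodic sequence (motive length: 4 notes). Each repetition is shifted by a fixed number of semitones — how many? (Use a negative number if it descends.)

2

Taking 4-note groups, the heads are G4, A4, B4, C#5: the pattern moves up a 2nd.
G4→A4 is 69 − 67 = 2 semitones.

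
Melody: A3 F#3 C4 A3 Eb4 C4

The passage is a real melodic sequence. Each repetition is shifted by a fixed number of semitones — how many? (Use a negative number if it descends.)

The 2-note cells begin on A3, C4, Eb4 — each up a 3rd from the last.
Counting half-steps from A3 to C4: 3.

3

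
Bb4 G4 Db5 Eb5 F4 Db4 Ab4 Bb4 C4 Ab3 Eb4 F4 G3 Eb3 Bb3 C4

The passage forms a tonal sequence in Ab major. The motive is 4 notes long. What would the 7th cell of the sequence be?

Eb2 C2 G2 Ab2

With a 4-note motive the entries are Bb4, F4, C4, G3, each down a 4th from the previous.
Extending down a 4th: Db3 → Ab2 → Eb2.
From Eb2 the diatonic shape gives Eb2 C2 G2 Ab2.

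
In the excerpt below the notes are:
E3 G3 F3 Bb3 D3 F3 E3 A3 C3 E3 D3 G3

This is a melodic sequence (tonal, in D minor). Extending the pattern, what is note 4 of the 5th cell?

Grouping in 4s, the 4th note of each cell is Bb3, A3, G3.
Each moves down a 2nd. Continuing: F3 → E3.

E3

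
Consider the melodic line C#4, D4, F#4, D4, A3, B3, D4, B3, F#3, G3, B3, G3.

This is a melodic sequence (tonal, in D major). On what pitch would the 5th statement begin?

The 4-note cells begin on C#4, A3, F#3 — each down a 3rd from the last.
Continuing: D3 → B2. Statement 5 starts on B2.

B2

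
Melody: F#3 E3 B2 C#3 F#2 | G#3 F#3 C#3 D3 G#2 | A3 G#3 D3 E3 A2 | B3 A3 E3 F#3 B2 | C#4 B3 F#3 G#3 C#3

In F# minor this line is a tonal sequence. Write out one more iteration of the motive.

D4 C#4 G#3 A3 D3

With a 5-note motive the entries are F#3, G#3, A3, B3, C#4, each up a 2nd from the previous.
Statement 6 starts on D4 and keeps the same diatonic contour: D4 C#4 G#3 A3 D3.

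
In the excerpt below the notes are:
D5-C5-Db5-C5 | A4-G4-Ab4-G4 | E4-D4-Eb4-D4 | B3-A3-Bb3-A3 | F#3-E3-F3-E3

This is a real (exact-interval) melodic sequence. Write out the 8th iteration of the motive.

D#2 C#2 D2 C#2

Taking 4-note groups, the heads are D5, A4, E4, B3, F#3: the pattern moves down a 4th.
Extending down a 4th: C#3 → G#2 → D#2.
Statement 8 starts on D#2 and keeps the same exact contour: D#2 C#2 D2 C#2.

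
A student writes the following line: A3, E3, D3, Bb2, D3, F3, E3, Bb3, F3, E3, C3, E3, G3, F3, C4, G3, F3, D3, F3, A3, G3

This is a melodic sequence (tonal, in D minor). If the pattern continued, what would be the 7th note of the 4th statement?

With 7-note cells, note 7 of each statement runs E3, F3, G3.
Each moves up a 2nd; the next is A3.

A3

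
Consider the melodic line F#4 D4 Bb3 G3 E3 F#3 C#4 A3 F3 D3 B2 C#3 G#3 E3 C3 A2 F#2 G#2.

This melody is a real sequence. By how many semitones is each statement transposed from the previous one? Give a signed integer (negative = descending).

-5

Unit = 6 notes; the statements start on F#4, C#4, G#3, moving down a 4th each time.
F#4 to C#4 spans -5 semitones.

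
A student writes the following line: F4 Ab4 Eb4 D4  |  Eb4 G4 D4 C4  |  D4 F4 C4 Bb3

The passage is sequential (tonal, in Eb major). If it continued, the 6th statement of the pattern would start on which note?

Taking 4-note groups, the heads are F4, Eb4, D4: the pattern moves down a 2nd.
Continuing: C4 → Bb3 → Ab3. Statement 6 starts on Ab3.

Ab3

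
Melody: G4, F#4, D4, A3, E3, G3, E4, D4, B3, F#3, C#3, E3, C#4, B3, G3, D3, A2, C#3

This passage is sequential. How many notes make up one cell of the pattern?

6

Try groups of 6 (3 cells in 18 notes):
G4 F#4 D4 A3 E3 G3 | E4 D4 B3 F#3 C#3 E3 | C#4 B3 G3 D3 A2 C#3
Each cell is the previous one down a 3rd — so the unit is 6 notes.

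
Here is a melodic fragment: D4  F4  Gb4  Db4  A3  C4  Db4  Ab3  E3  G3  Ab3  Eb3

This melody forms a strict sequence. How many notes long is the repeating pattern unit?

Try groups of 4 (3 cells in 12 notes):
D4 F4 Gb4 Db4 | A3 C4 Db4 Ab3 | E3 G3 Ab3 Eb3
Every group is a transposition down a 4th of the one before; no shorter unit works.

4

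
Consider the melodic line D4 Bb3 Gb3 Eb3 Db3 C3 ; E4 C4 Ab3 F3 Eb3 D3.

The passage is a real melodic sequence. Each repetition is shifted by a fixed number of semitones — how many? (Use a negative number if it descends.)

Taking 6-note groups, the heads are D4, E4: the pattern moves up a 2nd.
Counting half-steps from D4 to E4: 2.

2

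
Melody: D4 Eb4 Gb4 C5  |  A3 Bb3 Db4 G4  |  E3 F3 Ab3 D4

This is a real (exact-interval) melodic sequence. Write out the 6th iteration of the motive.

C#2 D2 F2 B2

The 4-note cells begin on D4, A3, E3 — each down a 4th from the last.
Continuing the starts: B2 → F#2 → C#2.
From C#2 the exact shape gives C#2 D2 F2 B2.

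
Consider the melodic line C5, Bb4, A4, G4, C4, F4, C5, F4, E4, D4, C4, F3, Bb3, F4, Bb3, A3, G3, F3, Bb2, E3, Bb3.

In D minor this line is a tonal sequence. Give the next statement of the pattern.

E3 D3 C3 Bb2 E2 A2 E3

The 7-note cells begin on C5, F4, Bb3 — each down a 5th from the last.
From E3 the diatonic shape gives E3 D3 C3 Bb2 E2 A2 E3.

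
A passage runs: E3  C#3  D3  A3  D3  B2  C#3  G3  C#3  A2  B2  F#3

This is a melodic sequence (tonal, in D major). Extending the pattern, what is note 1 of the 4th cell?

B2

Grouping in 4s, the 1st note of each cell is E3, D3, C#3.
Each moves down a 2nd; the next is B2.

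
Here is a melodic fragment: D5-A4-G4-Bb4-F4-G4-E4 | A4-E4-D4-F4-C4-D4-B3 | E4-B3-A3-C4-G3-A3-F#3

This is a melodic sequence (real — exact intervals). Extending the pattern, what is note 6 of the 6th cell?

Grouping in 7s, the 6th note of each cell is G4, D4, A3.
Each moves down a 4th. Continuing: E3 → B2 → F#2.

F#2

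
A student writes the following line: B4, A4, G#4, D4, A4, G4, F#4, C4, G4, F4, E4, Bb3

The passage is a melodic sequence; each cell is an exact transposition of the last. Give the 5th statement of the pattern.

Eb4 Db4 C4 Gb3

The 4-note cells begin on B4, A4, G4 — each down a 2nd from the last.
Extending down a 2nd: F4 → Eb4.
From Eb4 the exact shape gives Eb4 Db4 C4 Gb3.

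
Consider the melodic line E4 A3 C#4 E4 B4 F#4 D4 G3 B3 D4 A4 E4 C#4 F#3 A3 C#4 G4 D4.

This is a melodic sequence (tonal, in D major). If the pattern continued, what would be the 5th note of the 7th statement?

C#4

Grouping in 6s, the 5th note of each cell is B4, A4, G4.
Carrying that down a 2nd forward: F#4 → E4 → D4 → C#4.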